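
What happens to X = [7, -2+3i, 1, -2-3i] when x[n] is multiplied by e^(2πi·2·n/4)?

Modulation property: DFT(ω_4^(-2n)·x[n]) = X[(k-2) mod 4], so circularly shift X by 2 positions.

X[k-2] = [1, -2-3i, 7, -2+3i]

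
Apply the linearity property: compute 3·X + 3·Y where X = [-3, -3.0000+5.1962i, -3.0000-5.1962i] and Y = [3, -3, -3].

By linearity: DFT(3x + 3y) = 3·DFT(x) + 3·DFT(y)
= 3·[-3, -3.0000+5.1962i, -3.0000-5.1962i] + 3·[3, -3, -3]

Computing element-wise:
Z[0] = 3·(-3) + 3·(3) = 0
Z[1] = 3·(-3.0000+5.1962i) + 3·(-3) = -18.0000+15.5886i
Z[2] = 3·(-3.0000-5.1962i) + 3·(-3) = -18.0000-15.5886i

DFT(3x + 3y) = 3·X + 3·Y = [0, -18.0000+15.5886i, -18.0000-15.5886i]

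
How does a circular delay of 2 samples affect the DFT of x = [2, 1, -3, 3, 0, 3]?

Time shift by 2: X_shifted[k] = ω_6^(2k) · X[k]
Shifted x = [0, 3, 2, 1, -3, 3]

DFT(x[n-2]) = [6, 2.5000-4.3301i, -1.5000+4.3301i, -8, -1.5000-4.3301i, 2.5000+4.3301i]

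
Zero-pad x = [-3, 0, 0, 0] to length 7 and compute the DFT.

Original 4-point DFT: [-3, -3, -3, -3]
Zero-padded 7-point DFT provides frequency interpolation.

DFT_7([x, 0, ...]) = [-3, -3, -3, -3, -3, -3, -3]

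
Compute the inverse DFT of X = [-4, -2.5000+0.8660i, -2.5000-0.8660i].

x[n] = (1/3) Σ(k=0 to 2) X[k] · e^(2πikn/3)

Computing each x[n]:
x[0] = -3
x[1] = -1
x[2] = 0

x = [-3, -1, 0]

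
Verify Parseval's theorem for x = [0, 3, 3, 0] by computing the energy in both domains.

Time domain:
Σ|x[n]|² = |0|² + |3|² + |3|² + |0|² = 18.0000

Frequency domain:
(1/4)Σ|X[k]|² = (1/4)(|6|² + |-3-3i|² + |0|² + |-3+3i|²) = (1/4)·72.0000 = 18.0000

Both sides agree, confirming Parseval's theorem.

Σ|x[n]|² = (1/N)Σ|X[k]|² = 18.0000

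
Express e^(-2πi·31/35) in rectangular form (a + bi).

ω_35^31 = e^(-2πi·31/35)
= cos(-2π·31/35) + i·sin(-2π·31/35)
= cos(-62π/35) + i·sin(-62π/35)

ω_35^31 = cos(-62π/35) + i·sin(-62π/35) = 0.7531+0.6579i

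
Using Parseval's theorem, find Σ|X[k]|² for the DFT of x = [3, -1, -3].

Parseval: Σ|x[n]|² = (1/N)Σ|X[k]|², so Σ|X[k]|² = N·Σ|x[n]|² = 3·19.0000

Σ|X[k]|² = N·Σ|x[n]|² = 3·19.0000 = 57.0000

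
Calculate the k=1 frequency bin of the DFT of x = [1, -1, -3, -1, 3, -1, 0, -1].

X[1] = Σ(n=0 to 7) x[n] · ω_8^(1n) where ω_8 = e^(-2πi/8)
= (1)·ω_8^0 + (-1)·ω_8^1 + (-3)·ω_8^2 + (-1)·ω_8^3 + (3)·ω_8^4 + (-1)·ω_8^5 + (0)·ω_8^6 + (-1)·ω_8^7

X[1] = -2+3i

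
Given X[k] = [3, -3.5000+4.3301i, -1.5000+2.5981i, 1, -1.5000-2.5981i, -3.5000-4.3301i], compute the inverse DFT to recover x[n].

x[n] = (1/6) Σ(k=0 to 5) X[k] · e^(2πikn/6)

Computing each x[n]:
x[0] = -1
x[1] = -2
x[2] = 1
x[3] = 1
x[4] = 2
x[5] = 2

x = [-1, -2, 1, 1, 2, 2]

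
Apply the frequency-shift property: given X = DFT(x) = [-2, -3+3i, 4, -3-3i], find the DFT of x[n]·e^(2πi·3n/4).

Modulation property: DFT(ω_4^(-3n)·x[n]) = X[(k-3) mod 4], so circularly shift X by 3 positions.

X[k-3] = [-3+3i, 4, -3-3i, -2]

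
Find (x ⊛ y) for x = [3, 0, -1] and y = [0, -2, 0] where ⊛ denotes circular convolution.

(x ⊛ y)[n] = Σ(m=0 to 2) x[m] · y[(n-m) mod 3]

Computing each output sample:
(x ⊛ y)[0] = 2
(x ⊛ y)[1] = -6
(x ⊛ y)[2] = 0

x ⊛ y = [2, -6, 0]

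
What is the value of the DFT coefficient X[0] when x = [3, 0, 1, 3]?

X[0] = Σ(n=0 to 3) x[n] · ω_4^0 = Σ x[n]
= (3) + (0) + (1) + (3)

X[0] = 7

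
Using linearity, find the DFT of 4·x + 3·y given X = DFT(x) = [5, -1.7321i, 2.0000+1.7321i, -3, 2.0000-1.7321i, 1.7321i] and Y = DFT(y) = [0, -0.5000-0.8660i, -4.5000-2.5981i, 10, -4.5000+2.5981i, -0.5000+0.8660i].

By linearity: DFT(4x + 3y) = 4·DFT(x) + 3·DFT(y)
= 4·[5, -1.7321i, 2.0000+1.7321i, -3, 2.0000-1.7321i, 1.7321i] + 3·[0, -0.5000-0.8660i, -4.5000-2.5981i, 10, -4.5000+2.5981i, -0.5000+0.8660i]

Computing element-wise:
Z[0] = 4·(5) + 3·(0) = 20
Z[1] = 4·(-1.7321i) + 3·(-0.5000-0.8660i) = -1.5000-9.5264i
Z[2] = 4·(2.0000+1.7321i) + 3·(-4.5000-2.5981i) = -5.5000-0.8659i
Z[3] = 4·(-3) + 3·(10) = 18
Z[4] = 4·(2.0000-1.7321i) + 3·(-4.5000+2.5981i) = -5.5000+0.8659i
Z[5] = 4·(1.7321i) + 3·(-0.5000+0.8660i) = -1.5000+9.5264i

DFT(4x + 3y) = 4·X + 3·Y = [20, -1.5000-9.5264i, -5.5000-0.8659i, 18, -5.5000+0.8659i, -1.5000+9.5264i]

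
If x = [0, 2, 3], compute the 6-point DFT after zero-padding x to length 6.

Original 3-point DFT: [5, -2.5000+0.8660i, -2.5000-0.8660i]
Zero-padded 6-point DFT provides frequency interpolation.

DFT_6([x, 0, ...]) = [5, -0.5000-4.3301i, -2.5000+0.8660i, 1, -2.5000-0.8660i, -0.5000+4.3301i]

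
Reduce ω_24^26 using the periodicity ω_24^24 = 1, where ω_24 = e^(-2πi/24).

Since ω_24^24 = 1, powers reduce modulo 24.
26 mod 24 = 2
So ω_24^26 = ω_24^2 = e^(-2πi·2/24)

ω_24^26 = ω_24^2 = 0.8660-0.5000i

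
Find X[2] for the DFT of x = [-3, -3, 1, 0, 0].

X[2] = Σ(n=0 to 4) x[n] · ω_5^(2n) where ω_5 = e^(-2πi/5)
= (-3)·ω_5^0 + (-3)·ω_5^2 + (1)·ω_5^4 + (0)·ω_5^6 + (0)·ω_5^8

X[2] = -0.2639+2.7144i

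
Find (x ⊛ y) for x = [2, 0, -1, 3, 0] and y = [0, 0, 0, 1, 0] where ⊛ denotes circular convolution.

(x ⊛ y)[n] = Σ(m=0 to 4) x[m] · y[(n-m) mod 5]

Computing each output sample:
(x ⊛ y)[0] = -1
(x ⊛ y)[1] = 3
(x ⊛ y)[2] = 0
(x ⊛ y)[3] = 2
(x ⊛ y)[4] = 0

x ⊛ y = [-1, 3, 0, 2, 0]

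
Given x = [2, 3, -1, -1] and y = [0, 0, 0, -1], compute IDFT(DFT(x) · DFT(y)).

(x ⊛ y)[n] = Σ(m=0 to 3) x[m] · y[(n-m) mod 4]

Computing each output sample:
(x ⊛ y)[0] = -3
(x ⊛ y)[1] = 1
(x ⊛ y)[2] = 1
(x ⊛ y)[3] = -2

x ⊛ y = [-3, 1, 1, -2]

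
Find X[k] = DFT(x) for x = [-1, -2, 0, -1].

X[k] = Σ(n=0 to 3) x[n] · ω_4^(nk)
where ω_4 = e^(-2πi/4)

Computing each X[k]:
X[0] = -4
X[1] = -1+1i
X[2] = 2
X[3] = -1-1i

X = [-4, -1+1i, 2, -1-1i]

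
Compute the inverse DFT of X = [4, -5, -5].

x[n] = (1/3) Σ(k=0 to 2) X[k] · e^(2πikn/3)

Computing each x[n]:
x[0] = -2
x[1] = 3
x[2] = 3

x = [-2, 3, 3]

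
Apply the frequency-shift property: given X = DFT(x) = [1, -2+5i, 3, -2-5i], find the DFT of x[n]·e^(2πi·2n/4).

Modulation property: DFT(ω_4^(-2n)·x[n]) = X[(k-2) mod 4], so circularly shift X by 2 positions.

X[k-2] = [3, -2-5i, 1, -2+5i]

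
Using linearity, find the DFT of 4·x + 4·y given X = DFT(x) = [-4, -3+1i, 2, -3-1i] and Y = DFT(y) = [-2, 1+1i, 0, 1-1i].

By linearity: DFT(4x + 4y) = 4·DFT(x) + 4·DFT(y)
= 4·[-4, -3+1i, 2, -3-1i] + 4·[-2, 1+1i, 0, 1-1i]

Computing element-wise:
Z[0] = 4·(-4) + 4·(-2) = -24
Z[1] = 4·(-3+1i) + 4·(1+1i) = -8+8i
Z[2] = 4·(2) + 4·(0) = 8
Z[3] = 4·(-3-1i) + 4·(1-1i) = -8-8i

DFT(4x + 4y) = 4·X + 4·Y = [-24, -8+8i, 8, -8-8i]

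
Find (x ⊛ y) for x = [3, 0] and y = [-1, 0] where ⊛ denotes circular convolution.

(x ⊛ y)[n] = Σ(m=0 to 1) x[m] · y[(n-m) mod 2]

Computing each output sample:
(x ⊛ y)[0] = -3
(x ⊛ y)[1] = 0

x ⊛ y = [-3, 0]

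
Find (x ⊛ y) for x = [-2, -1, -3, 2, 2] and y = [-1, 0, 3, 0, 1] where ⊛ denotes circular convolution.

(x ⊛ y)[n] = Σ(m=0 to 4) x[m] · y[(n-m) mod 5]

Computing each output sample:
(x ⊛ y)[0] = 7
(x ⊛ y)[1] = 4
(x ⊛ y)[2] = -1
(x ⊛ y)[3] = -3
(x ⊛ y)[4] = -13

x ⊛ y = [7, 4, -1, -3, -13]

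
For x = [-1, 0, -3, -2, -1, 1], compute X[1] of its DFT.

X[1] = Σ(n=0 to 5) x[n] · ω_6^(1n) where ω_6 = e^(-2πi/6)
= (-1)·ω_6^0 + (0)·ω_6^1 + (-3)·ω_6^2 + (-2)·ω_6^3 + (-1)·ω_6^4 + (1)·ω_6^5

X[1] = 3.5000+2.5981i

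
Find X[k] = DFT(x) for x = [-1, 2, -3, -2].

X[k] = Σ(n=0 to 3) x[n] · ω_4^(nk)
where ω_4 = e^(-2πi/4)

Computing each X[k]:
X[0] = -4
X[1] = 2-4i
X[2] = -4
X[3] = 2+4i

X = [-4, 2-4i, -4, 2+4i]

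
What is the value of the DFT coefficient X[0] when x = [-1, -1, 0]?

X[0] = Σ(n=0 to 2) x[n] · ω_3^0 = Σ x[n]
= (-1) + (-1) + (0)

X[0] = -2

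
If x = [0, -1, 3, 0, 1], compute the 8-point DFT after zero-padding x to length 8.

Original 5-point DFT: [3, -2.4271+0.1388i, 0.9271+4.0287i, 0.9271-4.0287i, -2.4271-0.1388i]
Zero-padded 8-point DFT provides frequency interpolation.

DFT_8([x, 0, ...]) = [3, -1.7071-2.2929i, -2+1i, -0.2929+3.7071i, 5, -0.2929-3.7071i, -2-1i, -1.7071+2.2929i]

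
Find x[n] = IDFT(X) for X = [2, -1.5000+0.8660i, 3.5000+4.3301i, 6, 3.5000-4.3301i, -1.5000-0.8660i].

x[n] = (1/6) Σ(k=0 to 5) X[k] · e^(2πikn/6)

Computing each x[n]:
x[0] = 2
x[1] = -3
x[2] = 2
x[3] = 1
x[4] = 0
x[5] = 0

x = [2, -3, 2, 1, 0, 0]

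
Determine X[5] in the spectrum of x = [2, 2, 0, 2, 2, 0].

X[5] = Σ(n=0 to 5) x[n] · ω_6^(5n) where ω_6 = e^(-2πi/6)
= (2)·ω_6^0 + (2)·ω_6^5 + (0)·ω_6^10 + (2)·ω_6^15 + (2)·ω_6^20 + (0)·ω_6^25

X[5] = 0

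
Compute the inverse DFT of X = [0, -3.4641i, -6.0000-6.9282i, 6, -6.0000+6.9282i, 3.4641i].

x[n] = (1/6) Σ(k=0 to 5) X[k] · e^(2πikn/6)

Computing each x[n]:
x[0] = -1
x[1] = 3
x[2] = 1
x[3] = -3
x[4] = 3
x[5] = -3

x = [-1, 3, 1, -3, 3, -3]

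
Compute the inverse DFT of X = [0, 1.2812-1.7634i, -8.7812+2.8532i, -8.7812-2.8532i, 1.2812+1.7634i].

x[n] = (1/5) Σ(k=0 to 4) X[k] · e^(2πikn/5)

Computing each x[n]:
x[0] = -3
x[1] = 3
x[2] = 0
x[3] = -3
x[4] = 3

x = [-3, 3, 0, -3, 3]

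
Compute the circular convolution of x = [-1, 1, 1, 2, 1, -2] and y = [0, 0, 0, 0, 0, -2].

(x ⊛ y)[n] = Σ(m=0 to 5) x[m] · y[(n-m) mod 6]

Computing each output sample:
(x ⊛ y)[0] = -2
(x ⊛ y)[1] = -2
(x ⊛ y)[2] = -4
(x ⊛ y)[3] = -2
(x ⊛ y)[4] = 4
(x ⊛ y)[5] = 2

x ⊛ y = [-2, -2, -4, -2, 4, 2]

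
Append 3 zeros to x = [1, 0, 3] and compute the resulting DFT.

Original 3-point DFT: [4, -0.5000+2.5981i, -0.5000-2.5981i]
Zero-padded 6-point DFT provides frequency interpolation.

DFT_6([x, 0, ...]) = [4, -0.5000-2.5981i, -0.5000+2.5981i, 4, -0.5000-2.5981i, -0.5000+2.5981i]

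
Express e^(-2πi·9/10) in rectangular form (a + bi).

ω_10^9 = e^(-2πi·9/10)
= cos(-2π·9/10) + i·sin(-2π·9/10)
= cos(-18π/10) + i·sin(-18π/10)

ω_10^9 = cos(-18π/10) + i·sin(-18π/10) = 0.8090+0.5878i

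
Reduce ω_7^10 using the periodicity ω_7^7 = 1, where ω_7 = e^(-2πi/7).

Since ω_7^7 = 1, powers reduce modulo 7.
10 mod 7 = 3
So ω_7^10 = ω_7^3 = e^(-2πi·3/7)

ω_7^10 = ω_7^3 = -0.9010-0.4339i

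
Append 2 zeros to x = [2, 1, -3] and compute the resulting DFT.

Original 3-point DFT: [0, 3.0000-3.4641i, 3.0000+3.4641i]
Zero-padded 5-point DFT provides frequency interpolation.

DFT_5([x, 0, ...]) = [0, 4.7361+0.8123i, 0.2639-3.4410i, 0.2639+3.4410i, 4.7361-0.8123i]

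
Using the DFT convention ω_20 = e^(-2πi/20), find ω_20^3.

ω_20^3 = e^(-2πi·3/20)
= cos(-2π·3/20) + i·sin(-2π·3/20)
= cos(-6π/20) + i·sin(-6π/20)

ω_20^3 = cos(-6π/20) + i·sin(-6π/20) = 0.5878-0.8090i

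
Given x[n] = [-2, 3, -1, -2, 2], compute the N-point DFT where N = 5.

X[k] = Σ(n=0 to 4) x[n] · ω_5^(nk)
where ω_5 = e^(-2πi/5)

Computing each X[k]:
X[0] = 0
X[1] = 1.9721-1.5388i
X[2] = -6.9721+0.3633i
X[3] = -6.9721-0.3633i
X[4] = 1.9721+1.5388i

X = [0, 1.9721-1.5388i, -6.9721+0.3633i, -6.9721-0.3633i, 1.9721+1.5388i]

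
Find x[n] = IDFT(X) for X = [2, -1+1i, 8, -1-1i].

x[n] = (1/4) Σ(k=0 to 3) X[k] · e^(2πikn/4)

Computing each x[n]:
x[0] = 2
x[1] = -2
x[2] = 3
x[3] = -1

x = [2, -2, 3, -1]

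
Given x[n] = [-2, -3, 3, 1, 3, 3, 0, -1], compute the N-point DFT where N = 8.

X[k] = Σ(n=0 to 7) x[n] · ω_8^(nk)
where ω_8 = e^(-2πi/8)

Computing each X[k]:
X[0] = 4
X[1] = -10.6569-0.1716i
X[2] = -2
X[3] = 0.6569+5.8284i
X[4] = 4
X[5] = 0.6569-5.8284i
X[6] = -2
X[7] = -10.6569+0.1716i

X = [4, -10.6569-0.1716i, -2, 0.6569+5.8284i, 4, 0.6569-5.8284i, -2, -10.6569+0.1716i]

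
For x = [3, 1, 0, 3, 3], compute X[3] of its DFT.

X[3] = Σ(n=0 to 4) x[n] · ω_5^(3n) where ω_5 = e^(-2πi/5)
= (3)·ω_5^0 + (1)·ω_5^3 + (0)·ω_5^6 + (3)·ω_5^9 + (3)·ω_5^12

X[3] = 0.6910+1.6776i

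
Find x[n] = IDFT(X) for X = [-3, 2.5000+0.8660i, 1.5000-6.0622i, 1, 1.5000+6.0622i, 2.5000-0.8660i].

x[n] = (1/6) Σ(k=0 to 5) X[k] · e^(2πikn/6)

Computing each x[n]:
x[0] = 1
x[1] = 1
x[2] = -3
x[3] = -1
x[4] = 1
x[5] = -2

x = [1, 1, -3, -1, 1, -2]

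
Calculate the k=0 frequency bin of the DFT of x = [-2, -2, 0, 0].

X[0] = Σ(n=0 to 3) x[n] · ω_4^0 = Σ x[n]
= (-2) + (-2) + (0) + (0)

X[0] = -4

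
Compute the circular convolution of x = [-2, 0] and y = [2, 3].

(x ⊛ y)[n] = Σ(m=0 to 1) x[m] · y[(n-m) mod 2]

Computing each output sample:
(x ⊛ y)[0] = -4
(x ⊛ y)[1] = -6

x ⊛ y = [-4, -6]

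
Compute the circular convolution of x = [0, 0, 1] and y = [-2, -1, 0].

(x ⊛ y)[n] = Σ(m=0 to 2) x[m] · y[(n-m) mod 3]

Computing each output sample:
(x ⊛ y)[0] = -1
(x ⊛ y)[1] = 0
(x ⊛ y)[2] = -2

x ⊛ y = [-1, 0, -2]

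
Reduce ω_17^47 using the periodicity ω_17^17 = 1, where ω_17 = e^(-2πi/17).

Since ω_17^17 = 1, powers reduce modulo 17.
47 mod 17 = 13
So ω_17^47 = ω_17^13 = e^(-2πi·13/17)

ω_17^47 = ω_17^13 = 0.0923+0.9957i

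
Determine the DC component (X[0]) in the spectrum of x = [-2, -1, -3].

X[0] = Σ(n=0 to 2) x[n] · ω_3^0 = Σ x[n]
= (-2) + (-1) + (-3)

X[0] = -6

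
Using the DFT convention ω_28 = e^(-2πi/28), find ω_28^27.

ω_28^27 = e^(-2πi·27/28)
= cos(-2π·27/28) + i·sin(-2π·27/28)
= cos(-54π/28) + i·sin(-54π/28)

ω_28^27 = cos(-54π/28) + i·sin(-54π/28) = 0.9749+0.2225i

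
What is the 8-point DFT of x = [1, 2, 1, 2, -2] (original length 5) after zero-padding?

Original 5-point DFT: [4, -1.4271-3.2164i, 1.9271-3.3022i, 1.9271+3.3022i, -1.4271+3.2164i]
Zero-padded 8-point DFT provides frequency interpolation.

DFT_8([x, 0, ...]) = [4, 3.0000-3.8284i, -2, 3.0000-1.8284i, -4, 3.0000+1.8284i, -2, 3.0000+3.8284i]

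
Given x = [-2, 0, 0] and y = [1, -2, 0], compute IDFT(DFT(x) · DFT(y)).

(x ⊛ y)[n] = Σ(m=0 to 2) x[m] · y[(n-m) mod 3]

Computing each output sample:
(x ⊛ y)[0] = -2
(x ⊛ y)[1] = 4
(x ⊛ y)[2] = 0

x ⊛ y = [-2, 4, 0]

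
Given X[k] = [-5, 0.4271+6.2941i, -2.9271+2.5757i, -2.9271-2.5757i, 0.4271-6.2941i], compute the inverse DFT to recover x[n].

x[n] = (1/5) Σ(k=0 to 4) X[k] · e^(2πikn/5)

Computing each x[n]:
x[0] = -2
x[1] = -3
x[2] = -2
x[3] = -1
x[4] = 3

x = [-2, -3, -2, -1, 3]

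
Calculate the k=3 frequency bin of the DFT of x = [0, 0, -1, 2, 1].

X[3] = Σ(n=0 to 4) x[n] · ω_5^(3n) where ω_5 = e^(-2πi/5)
= (0)·ω_5^0 + (0)·ω_5^3 + (-1)·ω_5^6 + (2)·ω_5^9 + (1)·ω_5^12

X[3] = -0.5000+2.2654i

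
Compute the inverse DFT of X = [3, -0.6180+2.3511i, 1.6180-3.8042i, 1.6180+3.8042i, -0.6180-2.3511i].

x[n] = (1/5) Σ(k=0 to 4) X[k] · e^(2πikn/5)

Computing each x[n]:
x[0] = 1
x[1] = 0
x[2] = -1
x[3] = 3
x[4] = 0

x = [1, 0, -1, 3, 0]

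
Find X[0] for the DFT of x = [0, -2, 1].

X[0] = Σ(n=0 to 2) x[n] · ω_3^0 = Σ x[n]
= (0) + (-2) + (1)

X[0] = -1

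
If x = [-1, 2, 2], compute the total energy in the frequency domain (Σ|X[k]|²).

Parseval: Σ|x[n]|² = (1/N)Σ|X[k]|², so Σ|X[k]|² = N·Σ|x[n]|² = 3·9.0000

Σ|X[k]|² = N·Σ|x[n]|² = 3·9.0000 = 27.0000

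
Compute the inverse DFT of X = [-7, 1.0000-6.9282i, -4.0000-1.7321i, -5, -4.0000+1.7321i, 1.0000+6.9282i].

x[n] = (1/6) Σ(k=0 to 5) X[k] · e^(2πikn/6)

Computing each x[n]:
x[0] = -3
x[1] = 3
x[2] = 0
x[3] = -2
x[4] = -3
x[5] = -2

x = [-3, 3, 0, -2, -3, -2]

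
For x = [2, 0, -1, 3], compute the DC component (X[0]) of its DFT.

X[0] = Σ(n=0 to 3) x[n] · ω_4^0 = Σ x[n]
= (2) + (0) + (-1) + (3)

X[0] = 4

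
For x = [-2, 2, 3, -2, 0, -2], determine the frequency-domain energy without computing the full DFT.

Parseval: Σ|x[n]|² = (1/N)Σ|X[k]|², so Σ|X[k]|² = N·Σ|x[n]|² = 6·25.0000

Σ|X[k]|² = N·Σ|x[n]|² = 6·25.0000 = 150.0000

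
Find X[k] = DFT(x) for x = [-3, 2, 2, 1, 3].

X[k] = Σ(n=0 to 4) x[n] · ω_5^(nk)
where ω_5 = e^(-2πi/5)

Computing each X[k]:
X[0] = 5
X[1] = -3.8820+0.3633i
X[2] = -6.1180+1.5388i
X[3] = -6.1180-1.5388i
X[4] = -3.8820-0.3633i

X = [5, -3.8820+0.3633i, -6.1180+1.5388i, -6.1180-1.5388i, -3.8820-0.3633i]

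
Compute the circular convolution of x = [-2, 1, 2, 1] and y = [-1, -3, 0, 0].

(x ⊛ y)[n] = Σ(m=0 to 3) x[m] · y[(n-m) mod 4]

Computing each output sample:
(x ⊛ y)[0] = -1
(x ⊛ y)[1] = 5
(x ⊛ y)[2] = -5
(x ⊛ y)[3] = -7

x ⊛ y = [-1, 5, -5, -7]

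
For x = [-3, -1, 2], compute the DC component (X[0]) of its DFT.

X[0] = Σ(n=0 to 2) x[n] · ω_3^0 = Σ x[n]
= (-3) + (-1) + (2)

X[0] = -2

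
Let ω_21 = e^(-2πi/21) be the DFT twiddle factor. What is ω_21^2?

ω_21^2 = e^(-2πi·2/21)
= cos(-2π·2/21) + i·sin(-2π·2/21)
= cos(-4π/21) + i·sin(-4π/21)

ω_21^2 = cos(-4π/21) + i·sin(-4π/21) = 0.8262-0.5633i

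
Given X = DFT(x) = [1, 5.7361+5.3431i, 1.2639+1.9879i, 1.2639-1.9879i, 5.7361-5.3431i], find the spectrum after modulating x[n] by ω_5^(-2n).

Modulation property: DFT(ω_5^(-2n)·x[n]) = X[(k-2) mod 5], so circularly shift X by 2 positions.

X[k-2] = [1.2639-1.9879i, 5.7361-5.3431i, 1, 5.7361+5.3431i, 1.2639+1.9879i]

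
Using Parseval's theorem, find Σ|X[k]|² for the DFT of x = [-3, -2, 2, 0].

Parseval: Σ|x[n]|² = (1/N)Σ|X[k]|², so Σ|X[k]|² = N·Σ|x[n]|² = 4·17.0000

Σ|X[k]|² = N·Σ|x[n]|² = 4·17.0000 = 68.0000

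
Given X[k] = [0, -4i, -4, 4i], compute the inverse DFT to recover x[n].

x[n] = (1/4) Σ(k=0 to 3) X[k] · e^(2πikn/4)

Computing each x[n]:
x[0] = -1
x[1] = 3
x[2] = -1
x[3] = -1

x = [-1, 3, -1, -1]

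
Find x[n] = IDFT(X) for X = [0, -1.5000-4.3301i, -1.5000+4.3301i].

x[n] = (1/3) Σ(k=0 to 2) X[k] · e^(2πikn/3)

Computing each x[n]:
x[0] = -1
x[1] = 3
x[2] = -2

x = [-1, 3, -2]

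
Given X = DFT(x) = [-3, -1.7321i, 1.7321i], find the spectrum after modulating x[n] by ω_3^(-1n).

Modulation property: DFT(ω_3^(-1n)·x[n]) = X[(k-1) mod 3], so circularly shift X by 1 positions.

X[k-1] = [1.7321i, -3, -1.7321i]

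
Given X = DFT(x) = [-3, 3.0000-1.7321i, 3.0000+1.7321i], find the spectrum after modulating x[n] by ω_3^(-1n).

Modulation property: DFT(ω_3^(-1n)·x[n]) = X[(k-1) mod 3], so circularly shift X by 1 positions.

X[k-1] = [3.0000+1.7321i, -3, 3.0000-1.7321i]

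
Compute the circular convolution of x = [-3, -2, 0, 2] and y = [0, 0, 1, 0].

(x ⊛ y)[n] = Σ(m=0 to 3) x[m] · y[(n-m) mod 4]

Computing each output sample:
(x ⊛ y)[0] = 0
(x ⊛ y)[1] = 2
(x ⊛ y)[2] = -3
(x ⊛ y)[3] = -2

x ⊛ y = [0, 2, -3, -2]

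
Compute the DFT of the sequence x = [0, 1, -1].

X[k] = Σ(n=0 to 2) x[n] · ω_3^(nk)
where ω_3 = e^(-2πi/3)

Computing each X[k]:
X[0] = 0
X[1] = -1.7321i
X[2] = 1.7321i

X = [0, -1.7321i, 1.7321i]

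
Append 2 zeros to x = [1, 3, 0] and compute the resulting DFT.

Original 3-point DFT: [4, -0.5000-2.5981i, -0.5000+2.5981i]
Zero-padded 5-point DFT provides frequency interpolation.

DFT_5([x, 0, ...]) = [4, 1.9271-2.8532i, -1.4271-1.7634i, -1.4271+1.7634i, 1.9271+2.8532i]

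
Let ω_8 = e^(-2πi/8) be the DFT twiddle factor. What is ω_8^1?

ω_8^1 = e^(-2πi·1/8)
= cos(-2π·1/8) + i·sin(-2π·1/8)
= cos(-2π/8) + i·sin(-2π/8)

ω_8^1 = cos(-2π/8) + i·sin(-2π/8) = 0.7071-0.7071i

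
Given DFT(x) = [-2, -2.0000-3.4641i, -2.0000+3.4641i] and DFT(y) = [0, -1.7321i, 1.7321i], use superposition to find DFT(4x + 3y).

By linearity: DFT(4x + 3y) = 4·DFT(x) + 3·DFT(y)
= 4·[-2, -2.0000-3.4641i, -2.0000+3.4641i] + 3·[0, -1.7321i, 1.7321i]

Computing element-wise:
Z[0] = 4·(-2) + 3·(0) = -8
Z[1] = 4·(-2.0000-3.4641i) + 3·(-1.7321i) = -8.0000-19.0527i
Z[2] = 4·(-2.0000+3.4641i) + 3·(1.7321i) = -8.0000+19.0527i

DFT(4x + 3y) = 4·X + 3·Y = [-8, -8.0000-19.0527i, -8.0000+19.0527i]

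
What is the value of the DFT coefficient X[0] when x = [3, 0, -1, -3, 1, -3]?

X[0] = Σ(n=0 to 5) x[n] · ω_6^0 = Σ x[n]
= (3) + (0) + (-1) + (-3) + (1) + (-3)

X[0] = -3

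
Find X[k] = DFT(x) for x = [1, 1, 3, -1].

X[k] = Σ(n=0 to 3) x[n] · ω_4^(nk)
where ω_4 = e^(-2πi/4)

Computing each X[k]:
X[0] = 4
X[1] = -2-2i
X[2] = 4
X[3] = -2+2i

X = [4, -2-2i, 4, -2+2i]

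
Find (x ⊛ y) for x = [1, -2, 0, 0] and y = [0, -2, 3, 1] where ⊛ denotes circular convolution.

(x ⊛ y)[n] = Σ(m=0 to 3) x[m] · y[(n-m) mod 4]

Computing each output sample:
(x ⊛ y)[0] = -2
(x ⊛ y)[1] = -2
(x ⊛ y)[2] = 7
(x ⊛ y)[3] = -5

x ⊛ y = [-2, -2, 7, -5]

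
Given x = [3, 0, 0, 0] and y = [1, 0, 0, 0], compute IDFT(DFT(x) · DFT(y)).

(x ⊛ y)[n] = Σ(m=0 to 3) x[m] · y[(n-m) mod 4]

Computing each output sample:
(x ⊛ y)[0] = 3
(x ⊛ y)[1] = 0
(x ⊛ y)[2] = 0
(x ⊛ y)[3] = 0

x ⊛ y = [3, 0, 0, 0]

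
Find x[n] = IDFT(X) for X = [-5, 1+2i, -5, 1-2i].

x[n] = (1/4) Σ(k=0 to 3) X[k] · e^(2πikn/4)

Computing each x[n]:
x[0] = -2
x[1] = -1
x[2] = -3
x[3] = 1

x = [-2, -1, -3, 1]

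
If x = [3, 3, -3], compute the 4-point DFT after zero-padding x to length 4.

Original 3-point DFT: [3, 3.0000-5.1962i, 3.0000+5.1962i]
Zero-padded 4-point DFT provides frequency interpolation.

DFT_4([x, 0, ...]) = [3, 6-3i, -3, 6+3i]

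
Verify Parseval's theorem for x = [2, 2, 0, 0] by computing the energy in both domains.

Time domain:
Σ|x[n]|² = |2|² + |2|² + |0|² + |0|² = 8.0000

Frequency domain:
(1/4)Σ|X[k]|² = (1/4)(|4|² + |2-2i|² + |0|² + |2+2i|²) = (1/4)·32.0000 = 8.0000

Both sides agree, confirming Parseval's theorem.

Σ|x[n]|² = (1/N)Σ|X[k]|² = 8.0000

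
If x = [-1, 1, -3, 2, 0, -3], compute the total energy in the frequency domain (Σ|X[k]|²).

Parseval: Σ|x[n]|² = (1/N)Σ|X[k]|², so Σ|X[k]|² = N·Σ|x[n]|² = 6·24.0000

Σ|X[k]|² = N·Σ|x[n]|² = 6·24.0000 = 144.0000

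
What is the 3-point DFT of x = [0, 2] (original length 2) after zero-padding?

Original 2-point DFT: [2, -2]
Zero-padded 3-point DFT provides frequency interpolation.

DFT_3([x, 0, ...]) = [2, -1.0000-1.7321i, -1.0000+1.7321i]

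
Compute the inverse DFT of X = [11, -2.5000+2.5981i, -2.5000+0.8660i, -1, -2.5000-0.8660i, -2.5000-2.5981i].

x[n] = (1/6) Σ(k=0 to 5) X[k] · e^(2πikn/6)

Computing each x[n]:
x[0] = 0
x[1] = 1
x[2] = 2
x[3] = 2
x[4] = 3
x[5] = 3

x = [0, 1, 2, 2, 3, 3]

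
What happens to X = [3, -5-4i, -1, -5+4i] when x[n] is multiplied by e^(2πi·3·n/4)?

Modulation property: DFT(ω_4^(-3n)·x[n]) = X[(k-3) mod 4], so circularly shift X by 3 positions.

X[k-3] = [-5-4i, -1, -5+4i, 3]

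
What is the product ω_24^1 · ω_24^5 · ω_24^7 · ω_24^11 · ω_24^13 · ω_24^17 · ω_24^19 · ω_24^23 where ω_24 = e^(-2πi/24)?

The primitive 24th roots of unity are ω_24^k for k coprime to 24: k ∈ {1, 5, 7, 11, 13, 17, 19, 23}
Their product equals the constant term of the cyclotomic polynomial Φ_24(x) up to sign.
For n ≥ 3, the product of all primitive nth roots of unity is 1. (For n=1 it is 1; for n=2 it is -1.)

1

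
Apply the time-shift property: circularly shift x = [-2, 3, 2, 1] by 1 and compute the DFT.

Time shift by 1: X_shifted[k] = ω_4^(1k) · X[k]
Shifted x = [1, -2, 3, 2]

DFT(x[n-1]) = [4, -2+4i, 4, -2-4i]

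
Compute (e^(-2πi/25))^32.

Since ω_25^25 = 1, powers reduce modulo 25.
32 mod 25 = 7
So ω_25^32 = ω_25^7 = e^(-2πi·7/25)

ω_25^32 = ω_25^7 = -0.1874-0.9823i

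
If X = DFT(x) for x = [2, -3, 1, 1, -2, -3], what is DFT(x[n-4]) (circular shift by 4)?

Time shift by 4: X_shifted[k] = ω_6^(4k) · X[k]
Shifted x = [1, 1, -2, -3, 2, -3]

DFT(x[n-4]) = [-4, 3, -1.0000-6.9282i, 6, -1.0000+6.9282i, 3]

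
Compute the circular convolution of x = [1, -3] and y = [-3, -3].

(x ⊛ y)[n] = Σ(m=0 to 1) x[m] · y[(n-m) mod 2]

Computing each output sample:
(x ⊛ y)[0] = 6
(x ⊛ y)[1] = 6

x ⊛ y = [6, 6]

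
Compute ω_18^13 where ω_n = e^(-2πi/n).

ω_18^13 = e^(-2πi·13/18)
= cos(-2π·13/18) + i·sin(-2π·13/18)
= cos(-26π/18) + i·sin(-26π/18)

ω_18^13 = cos(-26π/18) + i·sin(-26π/18) = -0.1736+0.9848i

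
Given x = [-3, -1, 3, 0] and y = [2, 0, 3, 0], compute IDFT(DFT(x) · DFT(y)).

(x ⊛ y)[n] = Σ(m=0 to 3) x[m] · y[(n-m) mod 4]

Computing each output sample:
(x ⊛ y)[0] = 3
(x ⊛ y)[1] = -2
(x ⊛ y)[2] = -3
(x ⊛ y)[3] = -3

x ⊛ y = [3, -2, -3, -3]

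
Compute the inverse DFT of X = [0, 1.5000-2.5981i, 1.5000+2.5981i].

x[n] = (1/3) Σ(k=0 to 2) X[k] · e^(2πikn/3)

Computing each x[n]:
x[0] = 1
x[1] = 1
x[2] = -2

x = [1, 1, -2]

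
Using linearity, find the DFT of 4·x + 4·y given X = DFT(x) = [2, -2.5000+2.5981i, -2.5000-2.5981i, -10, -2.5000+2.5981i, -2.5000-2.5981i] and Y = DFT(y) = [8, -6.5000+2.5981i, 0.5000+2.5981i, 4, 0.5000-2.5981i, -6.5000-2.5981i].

By linearity: DFT(4x + 4y) = 4·DFT(x) + 4·DFT(y)
= 4·[2, -2.5000+2.5981i, -2.5000-2.5981i, -10, -2.5000+2.5981i, -2.5000-2.5981i] + 4·[8, -6.5000+2.5981i, 0.5000+2.5981i, 4, 0.5000-2.5981i, -6.5000-2.5981i]

Computing element-wise:
Z[0] = 4·(2) + 4·(8) = 40
Z[1] = 4·(-2.5000+2.5981i) + 4·(-6.5000+2.5981i) = -36.0000+20.7848i
Z[2] = 4·(-2.5000-2.5981i) + 4·(0.5000+2.5981i) = -8
Z[3] = 4·(-10) + 4·(4) = -24
Z[4] = 4·(-2.5000+2.5981i) + 4·(0.5000-2.5981i) = -8
Z[5] = 4·(-2.5000-2.5981i) + 4·(-6.5000-2.5981i) = -36.0000-20.7848i

DFT(4x + 4y) = 4·X + 4·Y = [40, -36.0000+20.7848i, -8, -24, -8, -36.0000-20.7848i]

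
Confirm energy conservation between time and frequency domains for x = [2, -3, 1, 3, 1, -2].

Time domain:
Σ|x[n]|² = |2|² + |-3|² + |1|² + |3|² + |1|² + |-2|² = 28.0000

Frequency domain:
(1/6)Σ|X[k]|² = (1/6)(|2|² + |-4.5000+0.8660i|² + |6.5000+0.8660i|² + |6|² + |6.5000-0.8660i|² + |-4.5000-0.8660i|²) = (1/6)·168.0000 = 28.0000

Both sides agree, confirming Parseval's theorem.

Σ|x[n]|² = (1/N)Σ|X[k]|² = 28.0000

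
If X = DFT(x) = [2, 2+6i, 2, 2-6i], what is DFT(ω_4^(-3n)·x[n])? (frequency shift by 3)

Modulation property: DFT(ω_4^(-3n)·x[n]) = X[(k-3) mod 4], so circularly shift X by 3 positions.

X[k-3] = [2+6i, 2, 2-6i, 2]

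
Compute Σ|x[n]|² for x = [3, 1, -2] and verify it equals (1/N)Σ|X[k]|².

Time domain:
Σ|x[n]|² = |3|² + |1|² + |-2|² = 14.0000

Frequency domain:
(1/3)Σ|X[k]|² = (1/3)(|2|² + |3.5000-2.5981i|² + |3.5000+2.5981i|²) = (1/3)·42.0000 = 14.0000

Both sides agree, confirming Parseval's theorem.

Σ|x[n]|² = (1/N)Σ|X[k]|² = 14.0000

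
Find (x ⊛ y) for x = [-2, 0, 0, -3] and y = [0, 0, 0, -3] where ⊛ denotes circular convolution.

(x ⊛ y)[n] = Σ(m=0 to 3) x[m] · y[(n-m) mod 4]

Computing each output sample:
(x ⊛ y)[0] = 0
(x ⊛ y)[1] = 0
(x ⊛ y)[2] = 9
(x ⊛ y)[3] = 6

x ⊛ y = [0, 0, 9, 6]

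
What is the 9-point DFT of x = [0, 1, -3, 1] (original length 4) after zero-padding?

Original 4-point DFT: [-1, 3, -5, 3]
Zero-padded 9-point DFT provides frequency interpolation.

DFT_9([x, 0, ...]) = [-1, -0.2549+1.4456i, 2.4927+0.9073i, 2.0000-3.4641i, -3.7378-3.1364i, -3.7378+3.1364i, 2.0000+3.4641i, 2.4927-0.9073i, -0.2549-1.4456i]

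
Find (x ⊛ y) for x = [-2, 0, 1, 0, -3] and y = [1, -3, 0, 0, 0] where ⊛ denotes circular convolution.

(x ⊛ y)[n] = Σ(m=0 to 4) x[m] · y[(n-m) mod 5]

Computing each output sample:
(x ⊛ y)[0] = 7
(x ⊛ y)[1] = 6
(x ⊛ y)[2] = 1
(x ⊛ y)[3] = -3
(x ⊛ y)[4] = -3

x ⊛ y = [7, 6, 1, -3, -3]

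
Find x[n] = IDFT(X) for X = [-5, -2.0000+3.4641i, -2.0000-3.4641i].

x[n] = (1/3) Σ(k=0 to 2) X[k] · e^(2πikn/3)

Computing each x[n]:
x[0] = -3
x[1] = -3
x[2] = 1

x = [-3, -3, 1]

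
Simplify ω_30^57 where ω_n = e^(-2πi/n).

Since ω_30^30 = 1, powers reduce modulo 30.
57 mod 30 = 27
So ω_30^57 = ω_30^27 = e^(-2πi·27/30)

ω_30^57 = ω_30^27 = 0.8090+0.5878i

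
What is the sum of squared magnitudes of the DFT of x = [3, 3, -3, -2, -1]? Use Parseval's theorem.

Parseval: Σ|x[n]|² = (1/N)Σ|X[k]|², so Σ|X[k]|² = N·Σ|x[n]|² = 5·32.0000

Σ|X[k]|² = N·Σ|x[n]|² = 5·32.0000 = 160.0000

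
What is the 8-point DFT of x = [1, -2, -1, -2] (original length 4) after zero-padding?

Original 4-point DFT: [-4, 2, 4, 2]
Zero-padded 8-point DFT provides frequency interpolation.

DFT_8([x, 0, ...]) = [-4, 1.0000+3.8284i, 2, 1.0000+1.8284i, 4, 1.0000-1.8284i, 2, 1.0000-3.8284i]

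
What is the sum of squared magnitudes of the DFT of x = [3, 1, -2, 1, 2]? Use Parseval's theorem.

Parseval: Σ|x[n]|² = (1/N)Σ|X[k]|², so Σ|X[k]|² = N·Σ|x[n]|² = 5·19.0000

Σ|X[k]|² = N·Σ|x[n]|² = 5·19.0000 = 95.0000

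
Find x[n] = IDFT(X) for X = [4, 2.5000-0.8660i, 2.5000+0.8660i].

x[n] = (1/3) Σ(k=0 to 2) X[k] · e^(2πikn/3)

Computing each x[n]:
x[0] = 3
x[1] = 1
x[2] = 0

x = [3, 1, 0]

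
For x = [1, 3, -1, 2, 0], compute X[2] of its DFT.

X[2] = Σ(n=0 to 4) x[n] · ω_5^(2n) where ω_5 = e^(-2πi/5)
= (1)·ω_5^0 + (3)·ω_5^2 + (-1)·ω_5^4 + (2)·ω_5^6 + (0)·ω_5^8

X[2] = -1.1180-4.6165i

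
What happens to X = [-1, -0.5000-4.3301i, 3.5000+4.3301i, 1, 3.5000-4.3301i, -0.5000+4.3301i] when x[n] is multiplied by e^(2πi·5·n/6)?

Modulation property: DFT(ω_6^(-5n)·x[n]) = X[(k-5) mod 6], so circularly shift X by 5 positions.

X[k-5] = [-0.5000-4.3301i, 3.5000+4.3301i, 1, 3.5000-4.3301i, -0.5000+4.3301i, -1]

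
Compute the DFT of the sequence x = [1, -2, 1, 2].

X[k] = Σ(n=0 to 3) x[n] · ω_4^(nk)
where ω_4 = e^(-2πi/4)

Computing each X[k]:
X[0] = 2
X[1] = 4i
X[2] = 2
X[3] = -4i

X = [2, 4i, 2, -4i]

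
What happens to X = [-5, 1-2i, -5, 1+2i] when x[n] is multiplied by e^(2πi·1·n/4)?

Modulation property: DFT(ω_4^(-1n)·x[n]) = X[(k-1) mod 4], so circularly shift X by 1 positions.

X[k-1] = [1+2i, -5, 1-2i, -5]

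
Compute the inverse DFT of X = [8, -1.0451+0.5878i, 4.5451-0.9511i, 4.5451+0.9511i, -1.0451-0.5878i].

x[n] = (1/5) Σ(k=0 to 4) X[k] · e^(2πikn/5)

Computing each x[n]:
x[0] = 3
x[1] = 0
x[2] = 2
x[3] = 3
x[4] = 0

x = [3, 0, 2, 3, 0]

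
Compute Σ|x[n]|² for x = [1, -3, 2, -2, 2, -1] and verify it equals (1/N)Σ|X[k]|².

Time domain:
Σ|x[n]|² = |1|² + |-3|² + |2|² + |-2|² + |2|² + |-1|² = 23.0000

Frequency domain:
(1/6)Σ|X[k]|² = (1/6)(|-1|² + |-1.0000+1.7321i|² + |-1.0000+1.7321i|² + |11|² + |-1.0000-1.7321i|² + |-1.0000-1.7321i|²) = (1/6)·138.0000 = 23.0000

Both sides agree, confirming Parseval's theorem.

Σ|x[n]|² = (1/N)Σ|X[k]|² = 23.0000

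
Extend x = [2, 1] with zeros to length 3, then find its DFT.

Original 2-point DFT: [3, 1]
Zero-padded 3-point DFT provides frequency interpolation.

DFT_3([x, 0, ...]) = [3, 1.5000-0.8660i, 1.5000+0.8660i]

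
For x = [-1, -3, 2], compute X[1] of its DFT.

X[1] = Σ(n=0 to 2) x[n] · ω_3^(1n) where ω_3 = e^(-2πi/3)
= (-1)·ω_3^0 + (-3)·ω_3^1 + (2)·ω_3^2

X[1] = -0.5000+4.3301i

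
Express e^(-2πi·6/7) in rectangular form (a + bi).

ω_7^6 = e^(-2πi·6/7)
= cos(-2π·6/7) + i·sin(-2π·6/7)
= cos(-12π/7) + i·sin(-12π/7)

ω_7^6 = cos(-12π/7) + i·sin(-12π/7) = 0.6235+0.7818i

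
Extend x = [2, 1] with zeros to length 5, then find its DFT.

Original 2-point DFT: [3, 1]
Zero-padded 5-point DFT provides frequency interpolation.

DFT_5([x, 0, ...]) = [3, 2.3090-0.9511i, 1.1910-0.5878i, 1.1910+0.5878i, 2.3090+0.9511i]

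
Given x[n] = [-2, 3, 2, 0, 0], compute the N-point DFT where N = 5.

X[k] = Σ(n=0 to 4) x[n] · ω_5^(nk)
where ω_5 = e^(-2πi/5)

Computing each X[k]:
X[0] = 3
X[1] = -2.6910-4.0287i
X[2] = -3.8090+0.1388i
X[3] = -3.8090-0.1388i
X[4] = -2.6910+4.0287i

X = [3, -2.6910-4.0287i, -3.8090+0.1388i, -3.8090-0.1388i, -2.6910+4.0287i]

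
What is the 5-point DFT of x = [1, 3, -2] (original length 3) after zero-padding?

Original 3-point DFT: [2, 0.5000-4.3301i, 0.5000+4.3301i]
Zero-padded 5-point DFT provides frequency interpolation.

DFT_5([x, 0, ...]) = [2, 3.5451-1.6776i, -2.0451-3.6655i, -2.0451+3.6655i, 3.5451+1.6776i]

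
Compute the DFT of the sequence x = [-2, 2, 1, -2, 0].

X[k] = Σ(n=0 to 4) x[n] · ω_5^(nk)
where ω_5 = e^(-2πi/5)

Computing each X[k]:
X[0] = -1
X[1] = -0.5729-3.6655i
X[2] = -3.9271+1.6776i
X[3] = -3.9271-1.6776i
X[4] = -0.5729+3.6655i

X = [-1, -0.5729-3.6655i, -3.9271+1.6776i, -3.9271-1.6776i, -0.5729+3.6655i]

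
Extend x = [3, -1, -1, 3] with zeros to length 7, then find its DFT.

Original 4-point DFT: [4, 4+4i, 0, 4-4i]
Zero-padded 7-point DFT provides frequency interpolation.

DFT_7([x, 0, ...]) = [4, -0.1039+0.4551i, 5.9940+2.8865i, 2.6099-3.2727i, 2.6099+3.2727i, 5.9940-2.8865i, -0.1039-0.4551i]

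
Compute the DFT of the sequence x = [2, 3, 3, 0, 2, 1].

X[k] = Σ(n=0 to 5) x[n] · ω_6^(nk)
where ω_6 = e^(-2πi/6)

Computing each X[k]:
X[0] = 11
X[1] = 1.5000-2.5981i
X[2] = -2.5000-0.8660i
X[3] = 3
X[4] = -2.5000+0.8660i
X[5] = 1.5000+2.5981i

X = [11, 1.5000-2.5981i, -2.5000-0.8660i, 3, -2.5000+0.8660i, 1.5000+2.5981i]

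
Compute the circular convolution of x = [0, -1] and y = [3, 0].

(x ⊛ y)[n] = Σ(m=0 to 1) x[m] · y[(n-m) mod 2]

Computing each output sample:
(x ⊛ y)[0] = 0
(x ⊛ y)[1] = -3

x ⊛ y = [0, -3]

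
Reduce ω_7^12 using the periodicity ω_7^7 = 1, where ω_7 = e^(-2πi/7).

Since ω_7^7 = 1, powers reduce modulo 7.
12 mod 7 = 5
So ω_7^12 = ω_7^5 = e^(-2πi·5/7)

ω_7^12 = ω_7^5 = -0.2225+0.9749i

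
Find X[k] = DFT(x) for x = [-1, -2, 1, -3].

X[k] = Σ(n=0 to 3) x[n] · ω_4^(nk)
where ω_4 = e^(-2πi/4)

Computing each X[k]:
X[0] = -5
X[1] = -2-1i
X[2] = 5
X[3] = -2+1i

X = [-5, -2-1i, 5, -2+1i]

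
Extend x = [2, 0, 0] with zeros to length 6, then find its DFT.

Original 3-point DFT: [2, 2, 2]
Zero-padded 6-point DFT provides frequency interpolation.

DFT_6([x, 0, ...]) = [2, 2, 2, 2, 2, 2]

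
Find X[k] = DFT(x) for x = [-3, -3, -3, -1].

X[k] = Σ(n=0 to 3) x[n] · ω_4^(nk)
where ω_4 = e^(-2πi/4)

Computing each X[k]:
X[0] = -10
X[1] = 2i
X[2] = -2
X[3] = -2i

X = [-10, 2i, -2, -2i]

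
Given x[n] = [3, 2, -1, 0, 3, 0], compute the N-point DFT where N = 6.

X[k] = Σ(n=0 to 5) x[n] · ω_6^(nk)
where ω_6 = e^(-2πi/6)

Computing each X[k]:
X[0] = 7
X[1] = 3.0000+1.7321i
X[2] = 1.0000-5.1962i
X[3] = 3
X[4] = 1.0000+5.1962i
X[5] = 3.0000-1.7321i

X = [7, 3.0000+1.7321i, 1.0000-5.1962i, 3, 1.0000+5.1962i, 3.0000-1.7321i]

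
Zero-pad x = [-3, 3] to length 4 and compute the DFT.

Original 2-point DFT: [0, -6]
Zero-padded 4-point DFT provides frequency interpolation.

DFT_4([x, 0, ...]) = [0, -3-3i, -6, -3+3i]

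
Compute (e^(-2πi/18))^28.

Since ω_18^18 = 1, powers reduce modulo 18.
28 mod 18 = 10
So ω_18^28 = ω_18^10 = e^(-2πi·10/18)

ω_18^28 = ω_18^10 = -0.9397+0.3420i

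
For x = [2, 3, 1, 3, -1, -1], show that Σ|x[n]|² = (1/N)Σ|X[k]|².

Time domain:
Σ|x[n]|² = |2|² + |3|² + |1|² + |3|² + |-1|² + |-1|² = 25.0000

Frequency domain:
(1/6)Σ|X[k]|² = (1/6)(|7|² + |-5.1962i|² + |4.0000-1.7321i|² + |-3|² + |4.0000+1.7321i|² + |5.1962i|²) = (1/6)·150.0000 = 25.0000

Both sides agree, confirming Parseval's theorem.

Σ|x[n]|² = (1/N)Σ|X[k]|² = 25.0000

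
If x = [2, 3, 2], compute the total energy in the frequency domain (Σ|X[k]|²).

Parseval: Σ|x[n]|² = (1/N)Σ|X[k]|², so Σ|X[k]|² = N·Σ|x[n]|² = 3·17.0000

Σ|X[k]|² = N·Σ|x[n]|² = 3·17.0000 = 51.0000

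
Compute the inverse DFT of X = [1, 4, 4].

x[n] = (1/3) Σ(k=0 to 2) X[k] · e^(2πikn/3)

Computing each x[n]:
x[0] = 3
x[1] = -1
x[2] = -1

x = [3, -1, -1]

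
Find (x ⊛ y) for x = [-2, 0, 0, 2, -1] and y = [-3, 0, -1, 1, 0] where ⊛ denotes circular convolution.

(x ⊛ y)[n] = Σ(m=0 to 4) x[m] · y[(n-m) mod 5]

Computing each output sample:
(x ⊛ y)[0] = 4
(x ⊛ y)[1] = 3
(x ⊛ y)[2] = 1
(x ⊛ y)[3] = -8
(x ⊛ y)[4] = 3

x ⊛ y = [4, 3, 1, -8, 3]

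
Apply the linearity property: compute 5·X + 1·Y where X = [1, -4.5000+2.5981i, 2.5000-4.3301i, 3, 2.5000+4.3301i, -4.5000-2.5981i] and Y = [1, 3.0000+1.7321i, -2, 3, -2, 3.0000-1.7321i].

By linearity: DFT(5x + 1y) = 5·DFT(x) + 1·DFT(y)
= 5·[1, -4.5000+2.5981i, 2.5000-4.3301i, 3, 2.5000+4.3301i, -4.5000-2.5981i] + 1·[1, 3.0000+1.7321i, -2, 3, -2, 3.0000-1.7321i]

Computing element-wise:
Z[0] = 5·(1) + 1·(1) = 6
Z[1] = 5·(-4.5000+2.5981i) + 1·(3.0000+1.7321i) = -19.5000+14.7226i
Z[2] = 5·(2.5000-4.3301i) + 1·(-2) = 10.5000-21.6505i
Z[3] = 5·(3) + 1·(3) = 18
Z[4] = 5·(2.5000+4.3301i) + 1·(-2) = 10.5000+21.6505i
Z[5] = 5·(-4.5000-2.5981i) + 1·(3.0000-1.7321i) = -19.5000-14.7226i

DFT(5x + 1y) = 5·X + 1·Y = [6, -19.5000+14.7226i, 10.5000-21.6505i, 18, 10.5000+21.6505i, -19.5000-14.7226i]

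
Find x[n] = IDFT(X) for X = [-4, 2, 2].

x[n] = (1/3) Σ(k=0 to 2) X[k] · e^(2πikn/3)

Computing each x[n]:
x[0] = 0
x[1] = -2
x[2] = -2

x = [0, -2, -2]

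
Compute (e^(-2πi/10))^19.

Since ω_10^10 = 1, powers reduce modulo 10.
19 mod 10 = 9
So ω_10^19 = ω_10^9 = e^(-2πi·9/10)

ω_10^19 = ω_10^9 = 0.8090+0.5878i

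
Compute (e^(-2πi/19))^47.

Since ω_19^19 = 1, powers reduce modulo 19.
47 mod 19 = 9
So ω_19^47 = ω_19^9 = e^(-2πi·9/19)

ω_19^47 = ω_19^9 = -0.9864-0.1646i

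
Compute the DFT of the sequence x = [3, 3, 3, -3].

X[k] = Σ(n=0 to 3) x[n] · ω_4^(nk)
where ω_4 = e^(-2πi/4)

Computing each X[k]:
X[0] = 6
X[1] = -6i
X[2] = 6
X[3] = 6i

X = [6, -6i, 6, 6i]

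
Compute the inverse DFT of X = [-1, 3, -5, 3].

x[n] = (1/4) Σ(k=0 to 3) X[k] · e^(2πikn/4)

Computing each x[n]:
x[0] = 0
x[1] = 1
x[2] = -3
x[3] = 1

x = [0, 1, -3, 1]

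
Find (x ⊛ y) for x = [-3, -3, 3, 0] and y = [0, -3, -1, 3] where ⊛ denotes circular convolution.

(x ⊛ y)[n] = Σ(m=0 to 3) x[m] · y[(n-m) mod 4]

Computing each output sample:
(x ⊛ y)[0] = -12
(x ⊛ y)[1] = 18
(x ⊛ y)[2] = 12
(x ⊛ y)[3] = -15

x ⊛ y = [-12, 18, 12, -15]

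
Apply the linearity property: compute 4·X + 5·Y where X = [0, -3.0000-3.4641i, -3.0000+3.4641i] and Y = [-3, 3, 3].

By linearity: DFT(4x + 5y) = 4·DFT(x) + 5·DFT(y)
= 4·[0, -3.0000-3.4641i, -3.0000+3.4641i] + 5·[-3, 3, 3]

Computing element-wise:
Z[0] = 4·(0) + 5·(-3) = -15
Z[1] = 4·(-3.0000-3.4641i) + 5·(3) = 3.0000-13.8564i
Z[2] = 4·(-3.0000+3.4641i) + 5·(3) = 3.0000+13.8564i

DFT(4x + 5y) = 4·X + 5·Y = [-15, 3.0000-13.8564i, 3.0000+13.8564i]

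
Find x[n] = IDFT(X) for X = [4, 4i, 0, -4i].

x[n] = (1/4) Σ(k=0 to 3) X[k] · e^(2πikn/4)

Computing each x[n]:
x[0] = 1
x[1] = -1
x[2] = 1
x[3] = 3

x = [1, -1, 1, 3]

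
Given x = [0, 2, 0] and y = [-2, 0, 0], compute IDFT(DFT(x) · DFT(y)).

(x ⊛ y)[n] = Σ(m=0 to 2) x[m] · y[(n-m) mod 3]

Computing each output sample:
(x ⊛ y)[0] = 0
(x ⊛ y)[1] = -4
(x ⊛ y)[2] = 0

x ⊛ y = [0, -4, 0]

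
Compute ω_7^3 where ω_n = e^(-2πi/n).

ω_7^3 = e^(-2πi·3/7)
= cos(-2π·3/7) + i·sin(-2π·3/7)
= cos(-6π/7) + i·sin(-6π/7)

ω_7^3 = cos(-6π/7) + i·sin(-6π/7) = -0.9010-0.4339i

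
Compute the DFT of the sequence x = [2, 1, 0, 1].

X[k] = Σ(n=0 to 3) x[n] · ω_4^(nk)
where ω_4 = e^(-2πi/4)

Computing each X[k]:
X[0] = 4
X[1] = 2
X[2] = 0
X[3] = 2

X = [4, 2, 0, 2]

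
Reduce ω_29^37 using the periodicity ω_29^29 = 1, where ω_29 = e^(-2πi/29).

Since ω_29^29 = 1, powers reduce modulo 29.
37 mod 29 = 8
So ω_29^37 = ω_29^8 = e^(-2πi·8/29)

ω_29^37 = ω_29^8 = -0.1618-0.9868i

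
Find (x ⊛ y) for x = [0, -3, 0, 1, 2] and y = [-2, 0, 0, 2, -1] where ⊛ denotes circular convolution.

(x ⊛ y)[n] = Σ(m=0 to 4) x[m] · y[(n-m) mod 5]

Computing each output sample:
(x ⊛ y)[0] = 3
(x ⊛ y)[1] = 8
(x ⊛ y)[2] = 3
(x ⊛ y)[3] = -4
(x ⊛ y)[4] = -10

x ⊛ y = [3, 8, 3, -4, -10]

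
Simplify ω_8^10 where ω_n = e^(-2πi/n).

Since ω_8^8 = 1, powers reduce modulo 8.
10 mod 8 = 2
So ω_8^10 = ω_8^2 = e^(-2πi·2/8)

ω_8^10 = ω_8^2 = -1i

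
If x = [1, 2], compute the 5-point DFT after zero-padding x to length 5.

Original 2-point DFT: [3, -1]
Zero-padded 5-point DFT provides frequency interpolation.

DFT_5([x, 0, ...]) = [3, 1.6180-1.9021i, -0.6180-1.1756i, -0.6180+1.1756i, 1.6180+1.9021i]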